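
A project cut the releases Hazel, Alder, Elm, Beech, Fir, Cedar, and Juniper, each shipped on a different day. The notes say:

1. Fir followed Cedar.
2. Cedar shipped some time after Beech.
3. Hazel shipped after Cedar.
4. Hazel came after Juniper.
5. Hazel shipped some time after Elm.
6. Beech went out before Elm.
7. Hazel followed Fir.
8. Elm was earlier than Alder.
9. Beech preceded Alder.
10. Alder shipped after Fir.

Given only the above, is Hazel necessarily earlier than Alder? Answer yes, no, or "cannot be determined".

No chain of stated constraints runs from Hazel to Alder, and none runs from Alder to Hazel either.
So the relative order of Hazel and Alder is not fixed by the given facts.

cannot be determined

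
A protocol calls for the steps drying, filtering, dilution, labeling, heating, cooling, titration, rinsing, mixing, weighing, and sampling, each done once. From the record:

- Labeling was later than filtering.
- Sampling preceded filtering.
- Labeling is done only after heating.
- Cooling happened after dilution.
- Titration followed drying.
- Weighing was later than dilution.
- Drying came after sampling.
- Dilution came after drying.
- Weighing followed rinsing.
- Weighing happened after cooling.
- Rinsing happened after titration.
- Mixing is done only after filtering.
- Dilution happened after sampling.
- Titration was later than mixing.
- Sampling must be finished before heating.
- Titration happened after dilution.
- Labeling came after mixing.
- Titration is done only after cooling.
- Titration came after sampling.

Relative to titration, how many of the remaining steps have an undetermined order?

Forced before titration: cooling, dilution, drying, filtering, mixing, and sampling; forced after titration: rinsing and weighing.
That leaves heating and labeling with no forced order relative to titration — 2.

2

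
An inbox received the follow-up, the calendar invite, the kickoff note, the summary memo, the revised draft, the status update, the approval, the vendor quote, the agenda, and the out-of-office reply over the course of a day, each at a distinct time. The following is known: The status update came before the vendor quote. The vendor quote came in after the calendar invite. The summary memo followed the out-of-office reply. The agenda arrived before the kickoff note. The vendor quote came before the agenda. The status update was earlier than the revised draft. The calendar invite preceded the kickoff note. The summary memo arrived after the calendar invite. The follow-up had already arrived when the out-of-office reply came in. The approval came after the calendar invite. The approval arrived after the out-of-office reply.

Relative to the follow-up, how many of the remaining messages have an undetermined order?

Forced after the follow-up: the approval, the out-of-office reply, and the summary memo.
That leaves the agenda, the calendar invite, the kickoff note, the revised draft, the status update, and the vendor quote with no forced order relative to the follow-up — 6.

6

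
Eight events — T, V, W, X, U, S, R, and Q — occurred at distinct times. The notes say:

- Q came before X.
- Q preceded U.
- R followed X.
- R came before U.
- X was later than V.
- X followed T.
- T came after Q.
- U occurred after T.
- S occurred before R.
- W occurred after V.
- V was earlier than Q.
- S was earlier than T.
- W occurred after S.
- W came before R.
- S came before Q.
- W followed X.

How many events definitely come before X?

Directly stated before X: Q, T, and V.
S reaches X via S → T → X.
That's Q, S, T, and V — 4 in all.

4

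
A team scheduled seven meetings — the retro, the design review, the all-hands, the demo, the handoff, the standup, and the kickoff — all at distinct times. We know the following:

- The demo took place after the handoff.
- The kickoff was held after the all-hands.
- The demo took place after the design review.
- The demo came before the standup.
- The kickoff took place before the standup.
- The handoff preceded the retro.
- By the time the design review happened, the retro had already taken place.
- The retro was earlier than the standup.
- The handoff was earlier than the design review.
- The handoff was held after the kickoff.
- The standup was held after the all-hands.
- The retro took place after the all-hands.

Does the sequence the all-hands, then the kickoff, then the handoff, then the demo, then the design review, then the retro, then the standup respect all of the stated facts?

The constraints require the retro before the design review, but in the proposed sequence the design review appears ahead of the retro. That one violation is enough.

no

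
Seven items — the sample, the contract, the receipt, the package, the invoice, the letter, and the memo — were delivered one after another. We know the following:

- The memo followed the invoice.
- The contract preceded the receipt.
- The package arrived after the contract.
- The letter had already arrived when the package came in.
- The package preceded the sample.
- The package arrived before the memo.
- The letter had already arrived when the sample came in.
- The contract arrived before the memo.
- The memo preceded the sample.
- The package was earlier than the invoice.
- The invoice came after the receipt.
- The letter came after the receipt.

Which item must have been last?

the sample

Every other item has a chain of constraints placing it before the sample, so the sample is last.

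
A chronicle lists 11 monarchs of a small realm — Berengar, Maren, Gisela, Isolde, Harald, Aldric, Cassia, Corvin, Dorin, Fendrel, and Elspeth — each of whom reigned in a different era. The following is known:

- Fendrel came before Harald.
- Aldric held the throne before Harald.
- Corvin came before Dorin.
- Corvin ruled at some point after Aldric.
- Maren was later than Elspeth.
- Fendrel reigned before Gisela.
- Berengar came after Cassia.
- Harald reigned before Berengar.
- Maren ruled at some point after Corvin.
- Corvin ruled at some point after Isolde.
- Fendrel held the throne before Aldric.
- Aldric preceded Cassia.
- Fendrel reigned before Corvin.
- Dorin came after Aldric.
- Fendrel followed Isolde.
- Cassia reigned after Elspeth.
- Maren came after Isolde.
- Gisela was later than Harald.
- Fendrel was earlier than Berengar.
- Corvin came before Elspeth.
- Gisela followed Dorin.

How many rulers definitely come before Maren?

5

Directly stated before Maren: Corvin, Elspeth, and Isolde.
Aldric reaches Maren via Aldric → Corvin → Maren.
Fendrel reaches Maren via Fendrel → Corvin → Maren.
No chain forces Harald (or any of the others) ahead of Maren.
That's Aldric, Corvin, Elspeth, Fendrel, and Isolde — 5 in all.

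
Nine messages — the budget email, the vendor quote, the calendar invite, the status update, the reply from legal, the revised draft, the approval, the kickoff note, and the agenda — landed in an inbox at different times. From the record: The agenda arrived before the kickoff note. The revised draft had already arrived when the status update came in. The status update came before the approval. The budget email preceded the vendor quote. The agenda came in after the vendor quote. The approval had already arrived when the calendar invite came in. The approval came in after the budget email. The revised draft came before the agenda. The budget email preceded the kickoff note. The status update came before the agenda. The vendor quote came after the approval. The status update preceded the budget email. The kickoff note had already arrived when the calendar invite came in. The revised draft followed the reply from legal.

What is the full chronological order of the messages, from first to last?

the reply from legal, the revised draft, the status update, the budget email, the approval, the vendor quote, the agenda, the kickoff note, the calendar invite

The constraints fix every adjacent pair, so only one ordering works:
the reply from legal → the revised draft → the status update → the budget email → the approval → the vendor quote → the agenda → the kickoff note → the calendar invite.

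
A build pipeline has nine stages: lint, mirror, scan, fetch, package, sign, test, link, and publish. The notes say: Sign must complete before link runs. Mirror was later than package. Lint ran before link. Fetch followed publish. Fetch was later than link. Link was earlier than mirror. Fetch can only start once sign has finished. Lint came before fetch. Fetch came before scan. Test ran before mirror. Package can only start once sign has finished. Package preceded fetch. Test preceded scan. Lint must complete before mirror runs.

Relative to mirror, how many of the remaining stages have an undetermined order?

Forced before mirror: link, lint, package, sign, and test.
That leaves fetch, publish, and scan with no forced order relative to mirror — 3.

3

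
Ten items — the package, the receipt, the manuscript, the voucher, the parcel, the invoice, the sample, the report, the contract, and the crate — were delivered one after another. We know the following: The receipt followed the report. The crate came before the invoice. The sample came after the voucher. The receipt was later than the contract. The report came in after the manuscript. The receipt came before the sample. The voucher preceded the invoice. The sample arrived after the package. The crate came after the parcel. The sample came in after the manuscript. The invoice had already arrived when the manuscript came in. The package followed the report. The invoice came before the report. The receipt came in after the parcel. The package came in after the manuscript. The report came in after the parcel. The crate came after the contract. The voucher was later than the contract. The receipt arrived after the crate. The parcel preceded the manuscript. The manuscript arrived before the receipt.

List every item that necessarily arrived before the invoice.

the contract, the crate, the parcel, the voucher

Directly stated before the invoice: the crate and the voucher.
The contract reaches the invoice via the contract → the voucher → the invoice.
The parcel reaches the invoice via the parcel → the crate → the invoice.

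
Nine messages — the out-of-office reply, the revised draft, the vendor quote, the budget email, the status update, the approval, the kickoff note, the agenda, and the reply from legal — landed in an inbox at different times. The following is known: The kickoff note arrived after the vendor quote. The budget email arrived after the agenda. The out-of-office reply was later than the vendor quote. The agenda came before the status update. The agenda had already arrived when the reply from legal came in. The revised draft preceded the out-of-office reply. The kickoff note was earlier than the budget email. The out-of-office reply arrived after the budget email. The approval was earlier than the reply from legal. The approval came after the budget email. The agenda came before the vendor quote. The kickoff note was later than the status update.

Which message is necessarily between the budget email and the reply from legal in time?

Tracing the constraints gives the budget email → the approval → the reply from legal, so the approval sits after the budget email and before the reply from legal.
No other message is forced both after the budget email and before the reply from legal.

the approval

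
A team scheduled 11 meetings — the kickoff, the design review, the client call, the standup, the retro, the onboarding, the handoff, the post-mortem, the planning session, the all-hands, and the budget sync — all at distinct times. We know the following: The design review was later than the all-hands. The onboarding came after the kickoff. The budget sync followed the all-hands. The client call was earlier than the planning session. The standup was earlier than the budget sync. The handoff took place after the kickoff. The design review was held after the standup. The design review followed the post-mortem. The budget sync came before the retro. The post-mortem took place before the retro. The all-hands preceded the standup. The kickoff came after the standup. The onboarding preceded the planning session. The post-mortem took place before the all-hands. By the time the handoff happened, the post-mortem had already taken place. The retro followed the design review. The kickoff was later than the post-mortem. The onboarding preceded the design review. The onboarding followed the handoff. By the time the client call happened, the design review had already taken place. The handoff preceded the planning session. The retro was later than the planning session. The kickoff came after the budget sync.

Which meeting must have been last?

the retro

Every other meeting has a chain of constraints placing it before the retro, so the retro is last.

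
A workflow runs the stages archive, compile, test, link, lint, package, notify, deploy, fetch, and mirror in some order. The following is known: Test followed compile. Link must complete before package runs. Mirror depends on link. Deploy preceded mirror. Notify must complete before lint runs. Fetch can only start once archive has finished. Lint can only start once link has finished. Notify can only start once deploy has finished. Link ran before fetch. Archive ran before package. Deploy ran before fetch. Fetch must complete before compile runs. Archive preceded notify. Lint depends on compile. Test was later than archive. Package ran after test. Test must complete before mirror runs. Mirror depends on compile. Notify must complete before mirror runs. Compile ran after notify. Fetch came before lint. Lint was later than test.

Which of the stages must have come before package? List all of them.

Directly stated before package: archive, link, and test.
Compile reaches package via compile → test → package.
Deploy reaches package via deploy → fetch → compile → test → package.
Fetch reaches package via fetch → compile → test → package.
Likewise notify reaches package by chaining the stated constraints.
No chain forces lint (or any of the others) ahead of package.

archive, compile, deploy, fetch, link, notify, test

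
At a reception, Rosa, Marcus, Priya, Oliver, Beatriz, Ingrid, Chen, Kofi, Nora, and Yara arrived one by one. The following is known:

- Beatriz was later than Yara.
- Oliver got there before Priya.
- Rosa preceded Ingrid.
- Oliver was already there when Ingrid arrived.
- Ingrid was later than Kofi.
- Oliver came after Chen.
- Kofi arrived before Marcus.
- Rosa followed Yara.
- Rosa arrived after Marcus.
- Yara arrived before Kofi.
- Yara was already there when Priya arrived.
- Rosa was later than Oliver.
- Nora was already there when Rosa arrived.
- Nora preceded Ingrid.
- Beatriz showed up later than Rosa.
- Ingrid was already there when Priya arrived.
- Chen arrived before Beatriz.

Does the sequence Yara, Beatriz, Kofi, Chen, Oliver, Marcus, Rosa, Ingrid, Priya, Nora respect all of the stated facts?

The constraints require Rosa before Beatriz, but in the proposed sequence Beatriz appears ahead of Rosa. That one violation is enough.

no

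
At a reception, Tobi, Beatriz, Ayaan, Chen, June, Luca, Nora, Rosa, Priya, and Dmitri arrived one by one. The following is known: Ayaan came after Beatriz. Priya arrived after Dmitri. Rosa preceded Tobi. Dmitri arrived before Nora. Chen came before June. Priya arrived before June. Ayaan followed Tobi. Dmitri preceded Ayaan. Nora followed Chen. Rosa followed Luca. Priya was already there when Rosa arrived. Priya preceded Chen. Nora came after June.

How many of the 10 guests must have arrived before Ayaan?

Directly stated before Ayaan: Beatriz, Dmitri, and Tobi.
Luca reaches Ayaan via Luca → Rosa → Tobi → Ayaan.
Priya reaches Ayaan via Priya → Rosa → Tobi → Ayaan.
Rosa reaches Ayaan via Rosa → Tobi → Ayaan.
That's Beatriz, Dmitri, Luca, Priya, Rosa, and Tobi — 6 in all.

6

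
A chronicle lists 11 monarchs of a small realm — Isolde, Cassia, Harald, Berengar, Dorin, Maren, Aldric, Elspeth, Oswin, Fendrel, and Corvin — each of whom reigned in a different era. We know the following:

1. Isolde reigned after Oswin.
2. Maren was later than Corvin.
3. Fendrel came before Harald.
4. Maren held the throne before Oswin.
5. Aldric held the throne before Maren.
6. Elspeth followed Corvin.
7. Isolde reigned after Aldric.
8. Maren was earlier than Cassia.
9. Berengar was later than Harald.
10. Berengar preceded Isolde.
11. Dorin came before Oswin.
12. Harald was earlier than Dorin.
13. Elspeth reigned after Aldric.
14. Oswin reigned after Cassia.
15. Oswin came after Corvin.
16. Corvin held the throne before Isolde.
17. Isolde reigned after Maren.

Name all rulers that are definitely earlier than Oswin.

Directly stated before Oswin: Cassia, Corvin, Dorin, and Maren.
Aldric reaches Oswin via Aldric → Maren → Oswin.
Fendrel reaches Oswin via Fendrel → Harald → Dorin → Oswin.
Harald reaches Oswin via Harald → Dorin → Oswin.

Aldric, Cassia, Corvin, Dorin, Fendrel, Harald, Maren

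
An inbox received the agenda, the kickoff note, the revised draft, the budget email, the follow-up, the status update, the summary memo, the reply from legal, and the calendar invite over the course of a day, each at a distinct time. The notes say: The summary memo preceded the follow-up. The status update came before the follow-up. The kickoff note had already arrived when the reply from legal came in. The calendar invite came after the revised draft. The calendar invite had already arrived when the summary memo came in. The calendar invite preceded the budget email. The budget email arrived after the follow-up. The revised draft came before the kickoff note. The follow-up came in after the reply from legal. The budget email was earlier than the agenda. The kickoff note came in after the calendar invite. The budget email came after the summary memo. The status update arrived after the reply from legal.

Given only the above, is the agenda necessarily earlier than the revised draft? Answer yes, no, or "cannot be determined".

Tracing the constraints gives the revised draft → the calendar invite → the budget email → the agenda, so the revised draft must come before the agenda.
That means the agenda cannot be before the revised draft.

no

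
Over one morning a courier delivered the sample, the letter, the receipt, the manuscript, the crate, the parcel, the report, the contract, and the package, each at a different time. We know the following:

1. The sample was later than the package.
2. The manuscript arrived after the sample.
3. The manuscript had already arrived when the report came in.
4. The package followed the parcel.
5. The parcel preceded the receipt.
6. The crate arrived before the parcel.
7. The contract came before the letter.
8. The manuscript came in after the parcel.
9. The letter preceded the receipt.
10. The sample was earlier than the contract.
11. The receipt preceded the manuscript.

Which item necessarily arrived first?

The crate has a chain of constraints placing it before every other item, so the crate must be first.

the crate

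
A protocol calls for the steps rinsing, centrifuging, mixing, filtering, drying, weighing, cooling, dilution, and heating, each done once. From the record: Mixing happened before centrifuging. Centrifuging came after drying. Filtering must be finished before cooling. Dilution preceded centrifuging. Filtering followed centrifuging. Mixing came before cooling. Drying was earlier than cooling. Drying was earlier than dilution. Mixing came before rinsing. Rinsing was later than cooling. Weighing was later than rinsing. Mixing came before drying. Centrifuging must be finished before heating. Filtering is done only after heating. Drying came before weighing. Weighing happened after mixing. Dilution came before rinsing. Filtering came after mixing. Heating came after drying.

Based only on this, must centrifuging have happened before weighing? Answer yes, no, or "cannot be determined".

Chain the constraints: centrifuging → filtering → cooling → rinsing → weighing. Each link is directly stated, so centrifuging comes before weighing.

yes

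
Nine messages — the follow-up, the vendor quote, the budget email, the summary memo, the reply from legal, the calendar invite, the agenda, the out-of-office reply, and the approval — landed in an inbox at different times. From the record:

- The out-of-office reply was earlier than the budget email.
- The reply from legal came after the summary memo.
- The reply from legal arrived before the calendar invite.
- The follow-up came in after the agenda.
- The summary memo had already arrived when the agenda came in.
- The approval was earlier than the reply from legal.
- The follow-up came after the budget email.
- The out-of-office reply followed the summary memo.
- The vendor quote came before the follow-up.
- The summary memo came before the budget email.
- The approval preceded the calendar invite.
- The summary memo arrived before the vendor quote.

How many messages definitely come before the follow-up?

5

Directly stated before the follow-up: the agenda, the budget email, and the vendor quote.
The out-of-office reply reaches the follow-up via the out-of-office reply → the budget email → the follow-up.
The summary memo reaches the follow-up via the summary memo → the budget email → the follow-up.
No chain forces the approval (or any of the others) ahead of the follow-up.
That's the agenda, the budget email, the out-of-office reply, the summary memo, and the vendor quote — 5 in all.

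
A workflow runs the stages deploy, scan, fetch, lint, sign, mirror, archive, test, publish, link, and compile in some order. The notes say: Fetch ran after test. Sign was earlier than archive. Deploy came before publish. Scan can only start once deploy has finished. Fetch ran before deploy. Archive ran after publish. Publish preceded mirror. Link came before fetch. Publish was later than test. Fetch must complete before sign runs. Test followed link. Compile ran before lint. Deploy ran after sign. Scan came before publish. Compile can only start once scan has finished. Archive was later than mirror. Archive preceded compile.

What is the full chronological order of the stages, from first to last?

link, test, fetch, sign, deploy, scan, publish, mirror, archive, compile, lint

The constraints fix every adjacent pair, so only one ordering works:
link → test → fetch → sign → deploy → scan → publish → mirror → archive → compile → lint.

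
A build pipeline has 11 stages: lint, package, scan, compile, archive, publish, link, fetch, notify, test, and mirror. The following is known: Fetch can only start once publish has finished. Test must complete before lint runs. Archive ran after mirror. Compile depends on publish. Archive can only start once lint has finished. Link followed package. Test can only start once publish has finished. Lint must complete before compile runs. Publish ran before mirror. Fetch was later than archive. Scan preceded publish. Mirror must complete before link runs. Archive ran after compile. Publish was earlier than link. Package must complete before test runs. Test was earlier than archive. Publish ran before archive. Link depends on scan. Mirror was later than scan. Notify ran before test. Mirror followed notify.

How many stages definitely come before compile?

Directly stated before compile: lint and publish.
Notify reaches compile via notify → test → lint → compile.
Package reaches compile via package → test → lint → compile.
Scan reaches compile via scan → publish → compile.
Likewise test reaches compile by chaining the stated constraints.
That's lint, notify, package, publish, scan, and test — 6 in all.

6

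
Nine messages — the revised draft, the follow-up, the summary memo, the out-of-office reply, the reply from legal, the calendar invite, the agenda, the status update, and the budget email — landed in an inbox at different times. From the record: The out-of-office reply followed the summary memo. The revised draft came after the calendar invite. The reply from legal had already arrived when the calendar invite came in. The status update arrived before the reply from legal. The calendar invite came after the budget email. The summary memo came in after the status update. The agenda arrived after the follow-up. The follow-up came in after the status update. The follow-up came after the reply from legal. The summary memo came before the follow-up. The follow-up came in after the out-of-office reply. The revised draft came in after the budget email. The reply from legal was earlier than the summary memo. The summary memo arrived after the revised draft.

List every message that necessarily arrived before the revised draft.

Directly stated before the revised draft: the budget email and the calendar invite.
The reply from legal reaches the revised draft via the reply from legal → the calendar invite → the revised draft.
The status update reaches the revised draft via the status update → the reply from legal → the calendar invite → the revised draft.

the budget email, the calendar invite, the reply from legal, the status update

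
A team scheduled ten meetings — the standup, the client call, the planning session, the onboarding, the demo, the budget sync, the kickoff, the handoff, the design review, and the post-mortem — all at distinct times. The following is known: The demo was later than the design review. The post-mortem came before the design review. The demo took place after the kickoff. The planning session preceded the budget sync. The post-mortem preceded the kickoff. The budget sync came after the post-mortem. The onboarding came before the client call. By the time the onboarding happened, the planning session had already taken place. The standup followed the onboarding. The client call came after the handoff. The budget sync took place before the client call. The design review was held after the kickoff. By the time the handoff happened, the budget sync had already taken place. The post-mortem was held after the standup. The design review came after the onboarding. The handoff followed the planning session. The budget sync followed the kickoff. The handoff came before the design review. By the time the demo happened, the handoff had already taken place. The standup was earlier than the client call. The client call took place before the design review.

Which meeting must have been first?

the planning session

The planning session has a chain of constraints placing it before every other meeting, so the planning session must be first.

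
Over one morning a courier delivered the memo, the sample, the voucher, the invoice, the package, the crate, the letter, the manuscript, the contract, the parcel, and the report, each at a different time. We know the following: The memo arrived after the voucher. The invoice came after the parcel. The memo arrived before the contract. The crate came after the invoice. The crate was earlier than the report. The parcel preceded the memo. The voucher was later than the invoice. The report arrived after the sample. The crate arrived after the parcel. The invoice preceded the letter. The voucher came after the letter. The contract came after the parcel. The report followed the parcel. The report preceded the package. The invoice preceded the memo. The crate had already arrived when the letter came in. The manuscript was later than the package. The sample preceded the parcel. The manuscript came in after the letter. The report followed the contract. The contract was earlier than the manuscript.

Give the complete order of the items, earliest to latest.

The constraints fix every adjacent pair, so only one ordering works:
the sample → the parcel → the invoice → the crate → the letter → the voucher → the memo → the contract → the report → the package → the manuscript.

the sample, the parcel, the invoice, the crate, the letter, the voucher, the memo, the contract, the report, the package, the manuscript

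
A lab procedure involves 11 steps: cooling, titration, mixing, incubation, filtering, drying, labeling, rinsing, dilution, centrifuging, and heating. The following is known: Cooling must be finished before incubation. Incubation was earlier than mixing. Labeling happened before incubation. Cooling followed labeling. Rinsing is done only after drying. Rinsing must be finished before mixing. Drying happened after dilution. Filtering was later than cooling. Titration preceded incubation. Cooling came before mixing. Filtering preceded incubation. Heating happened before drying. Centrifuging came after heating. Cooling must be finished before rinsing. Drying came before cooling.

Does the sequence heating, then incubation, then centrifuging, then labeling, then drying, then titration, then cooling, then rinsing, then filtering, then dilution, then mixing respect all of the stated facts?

no

The constraints require titration before incubation, but in the proposed sequence incubation appears ahead of titration. That one violation is enough.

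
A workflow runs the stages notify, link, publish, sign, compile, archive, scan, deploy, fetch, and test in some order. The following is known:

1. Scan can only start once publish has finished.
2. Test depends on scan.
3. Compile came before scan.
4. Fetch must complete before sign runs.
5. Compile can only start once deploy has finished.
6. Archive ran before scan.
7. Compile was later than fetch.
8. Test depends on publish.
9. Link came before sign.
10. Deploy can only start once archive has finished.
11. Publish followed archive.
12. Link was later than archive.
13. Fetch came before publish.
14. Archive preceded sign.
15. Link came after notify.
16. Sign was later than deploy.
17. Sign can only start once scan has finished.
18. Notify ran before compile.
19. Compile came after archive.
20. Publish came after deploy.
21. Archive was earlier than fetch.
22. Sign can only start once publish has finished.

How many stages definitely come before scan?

Directly stated before scan: archive, compile, and publish.
Deploy reaches scan via deploy → publish → scan.
Fetch reaches scan via fetch → publish → scan.
Notify reaches scan via notify → compile → scan.
No chain forces link (or any of the others) ahead of scan.
That's archive, compile, deploy, fetch, notify, and publish — 6 in all.

6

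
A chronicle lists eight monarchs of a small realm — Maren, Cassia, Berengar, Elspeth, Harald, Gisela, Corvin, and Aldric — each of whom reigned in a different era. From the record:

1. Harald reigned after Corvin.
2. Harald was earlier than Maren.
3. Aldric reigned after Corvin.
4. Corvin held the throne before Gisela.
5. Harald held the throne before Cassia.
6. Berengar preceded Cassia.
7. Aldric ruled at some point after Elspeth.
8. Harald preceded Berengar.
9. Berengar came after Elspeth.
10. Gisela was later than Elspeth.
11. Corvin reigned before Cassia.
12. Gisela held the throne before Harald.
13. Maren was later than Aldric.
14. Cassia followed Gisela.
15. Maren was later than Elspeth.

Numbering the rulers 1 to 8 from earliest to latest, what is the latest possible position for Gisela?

4

Gisela must come before Berengar, Cassia, Harald, and Maren — 4 rulers forced after them.
Everything else can be placed before Gisela in some valid order, so Gisela can sit as late as position 8 − 4 = 4.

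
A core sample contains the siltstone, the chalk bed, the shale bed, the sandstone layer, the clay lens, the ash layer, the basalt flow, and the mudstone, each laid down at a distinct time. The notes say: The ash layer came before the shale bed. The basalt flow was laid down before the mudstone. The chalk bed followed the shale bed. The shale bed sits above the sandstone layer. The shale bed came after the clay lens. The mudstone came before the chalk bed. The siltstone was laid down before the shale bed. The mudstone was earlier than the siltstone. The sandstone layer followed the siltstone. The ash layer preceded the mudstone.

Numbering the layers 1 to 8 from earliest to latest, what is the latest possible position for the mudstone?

The mudstone must come before the chalk bed, the sandstone layer, the shale bed, and the siltstone — 4 layers forced after it.
Everything else can be placed before the mudstone in some valid order, so the mudstone can sit as late as position 8 − 4 = 4.

4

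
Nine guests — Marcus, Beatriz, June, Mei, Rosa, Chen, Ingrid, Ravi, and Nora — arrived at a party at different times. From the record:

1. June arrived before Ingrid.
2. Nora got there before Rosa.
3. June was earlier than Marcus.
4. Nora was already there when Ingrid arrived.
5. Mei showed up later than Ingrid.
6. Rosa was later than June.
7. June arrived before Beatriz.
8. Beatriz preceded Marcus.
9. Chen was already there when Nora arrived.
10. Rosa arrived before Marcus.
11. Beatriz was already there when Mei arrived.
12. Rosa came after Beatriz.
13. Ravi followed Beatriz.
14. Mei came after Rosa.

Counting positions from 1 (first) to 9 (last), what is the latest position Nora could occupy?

Nora must come before Ingrid, Marcus, Mei, and Rosa — 4 guests forced after them.
Everything else can be placed before Nora in some valid order, so Nora can sit as late as position 9 − 4 = 5.

5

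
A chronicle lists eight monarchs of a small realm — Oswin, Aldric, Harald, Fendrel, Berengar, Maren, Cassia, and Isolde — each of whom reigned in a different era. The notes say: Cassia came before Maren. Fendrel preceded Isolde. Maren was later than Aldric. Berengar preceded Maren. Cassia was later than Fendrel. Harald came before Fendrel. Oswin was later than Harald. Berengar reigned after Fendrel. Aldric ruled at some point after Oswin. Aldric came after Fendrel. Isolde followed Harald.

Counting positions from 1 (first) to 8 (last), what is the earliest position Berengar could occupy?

3

Fendrel and Harald must both come before Berengar — 2 forced predecessors.
Nothing else is forced ahead of Berengar, so their earliest slot is position 2 + 1 = 3.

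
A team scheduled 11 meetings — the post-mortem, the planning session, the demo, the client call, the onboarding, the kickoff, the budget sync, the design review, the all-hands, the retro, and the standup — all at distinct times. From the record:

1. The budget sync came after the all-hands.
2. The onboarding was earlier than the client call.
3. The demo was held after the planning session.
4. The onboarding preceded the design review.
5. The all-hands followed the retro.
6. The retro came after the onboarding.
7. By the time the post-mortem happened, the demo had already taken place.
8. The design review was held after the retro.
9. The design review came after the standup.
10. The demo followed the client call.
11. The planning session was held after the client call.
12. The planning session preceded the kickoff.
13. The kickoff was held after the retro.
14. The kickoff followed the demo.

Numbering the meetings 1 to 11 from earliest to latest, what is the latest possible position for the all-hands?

The all-hands must come before the budget sync — 1 meeting forced after it.
Everything else can be placed before the all-hands in some valid order, so the all-hands can sit as late as position 11 − 1 = 10.

10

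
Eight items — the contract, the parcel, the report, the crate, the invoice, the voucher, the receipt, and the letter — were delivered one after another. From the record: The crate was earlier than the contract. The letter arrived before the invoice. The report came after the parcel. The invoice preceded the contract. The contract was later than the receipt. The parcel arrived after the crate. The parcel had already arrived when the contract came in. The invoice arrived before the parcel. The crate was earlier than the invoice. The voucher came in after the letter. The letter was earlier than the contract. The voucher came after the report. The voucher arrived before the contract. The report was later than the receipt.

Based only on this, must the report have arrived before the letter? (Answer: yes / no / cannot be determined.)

Tracing the constraints gives the letter → the invoice → the parcel → the report, so the letter must come before the report.
That means the report cannot be before the letter.

no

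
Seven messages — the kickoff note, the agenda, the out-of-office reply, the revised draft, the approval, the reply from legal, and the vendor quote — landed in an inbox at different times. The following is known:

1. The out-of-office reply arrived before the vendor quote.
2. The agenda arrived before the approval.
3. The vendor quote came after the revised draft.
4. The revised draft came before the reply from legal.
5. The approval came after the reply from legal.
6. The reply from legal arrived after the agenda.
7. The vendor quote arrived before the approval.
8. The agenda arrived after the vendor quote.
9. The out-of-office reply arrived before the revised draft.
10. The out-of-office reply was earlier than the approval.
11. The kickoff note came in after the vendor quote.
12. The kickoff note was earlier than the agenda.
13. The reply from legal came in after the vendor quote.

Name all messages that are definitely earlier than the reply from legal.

Directly stated before the reply from legal: the agenda, the revised draft, and the vendor quote.
The kickoff note reaches the reply from legal via the kickoff note → the agenda → the reply from legal.
The out-of-office reply reaches the reply from legal via the out-of-office reply → the vendor quote → the reply from legal.
No chain forces the approval ahead of the reply from legal.

the agenda, the kickoff note, the out-of-office reply, the revised draft, the vendor quote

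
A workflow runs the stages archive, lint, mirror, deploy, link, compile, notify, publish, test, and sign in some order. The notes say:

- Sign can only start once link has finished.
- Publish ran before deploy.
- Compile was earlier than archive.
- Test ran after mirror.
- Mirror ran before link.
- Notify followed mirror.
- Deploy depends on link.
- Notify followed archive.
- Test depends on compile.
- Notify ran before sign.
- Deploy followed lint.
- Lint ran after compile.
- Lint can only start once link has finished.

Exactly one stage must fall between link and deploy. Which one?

Tracing the constraints gives link → lint → deploy, so lint sits after link and before deploy.
No other stage is forced both after link and before deploy.

lint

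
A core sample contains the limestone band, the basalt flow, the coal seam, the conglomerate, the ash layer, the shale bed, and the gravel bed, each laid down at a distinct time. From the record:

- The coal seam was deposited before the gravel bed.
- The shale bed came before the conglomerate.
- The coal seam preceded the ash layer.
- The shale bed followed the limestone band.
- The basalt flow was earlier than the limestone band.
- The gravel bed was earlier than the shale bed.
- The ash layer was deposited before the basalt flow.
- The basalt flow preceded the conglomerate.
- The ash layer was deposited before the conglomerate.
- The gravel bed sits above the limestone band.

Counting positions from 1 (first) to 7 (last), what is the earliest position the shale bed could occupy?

The ash layer, the basalt flow, the coal seam, the gravel bed, and the limestone band must all come before the shale bed — 5 forced predecessors.
Nothing else is forced ahead of the shale bed, so its earliest slot is position 5 + 1 = 6.

6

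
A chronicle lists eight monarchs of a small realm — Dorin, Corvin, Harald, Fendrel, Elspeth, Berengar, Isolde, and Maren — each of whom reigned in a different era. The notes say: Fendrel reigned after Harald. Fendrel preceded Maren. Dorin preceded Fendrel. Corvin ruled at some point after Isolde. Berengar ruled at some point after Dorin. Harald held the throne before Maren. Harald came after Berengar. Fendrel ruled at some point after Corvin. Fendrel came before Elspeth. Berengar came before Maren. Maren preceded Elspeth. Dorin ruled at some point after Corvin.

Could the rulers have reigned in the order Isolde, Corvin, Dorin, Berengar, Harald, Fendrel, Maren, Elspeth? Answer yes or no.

Check each stated constraint against the proposed order — e.g. Dorin is ahead of Fendrel; Corvin is ahead of Fendrel. Every pair is in the required order; nothing is violated.

yes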